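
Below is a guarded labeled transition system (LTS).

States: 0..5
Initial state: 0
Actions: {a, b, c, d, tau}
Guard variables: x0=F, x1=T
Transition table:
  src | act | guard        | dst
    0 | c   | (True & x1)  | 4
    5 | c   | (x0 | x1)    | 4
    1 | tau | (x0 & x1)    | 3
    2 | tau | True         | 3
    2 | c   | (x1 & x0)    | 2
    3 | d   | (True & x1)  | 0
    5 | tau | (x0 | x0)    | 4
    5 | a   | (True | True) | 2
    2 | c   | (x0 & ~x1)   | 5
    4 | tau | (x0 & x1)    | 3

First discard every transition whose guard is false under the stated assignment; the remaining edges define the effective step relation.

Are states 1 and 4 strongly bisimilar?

Bisimulation quotient by refinement:
  round 0: {{0,1,2,3,4,5}}
  round 1: {{0},{1,4},{2},{3},{5}}
Fixed point at round 2; 5 class(es).
1∈{1,4}, 4∈{1,4}

Answer: BISIMILAR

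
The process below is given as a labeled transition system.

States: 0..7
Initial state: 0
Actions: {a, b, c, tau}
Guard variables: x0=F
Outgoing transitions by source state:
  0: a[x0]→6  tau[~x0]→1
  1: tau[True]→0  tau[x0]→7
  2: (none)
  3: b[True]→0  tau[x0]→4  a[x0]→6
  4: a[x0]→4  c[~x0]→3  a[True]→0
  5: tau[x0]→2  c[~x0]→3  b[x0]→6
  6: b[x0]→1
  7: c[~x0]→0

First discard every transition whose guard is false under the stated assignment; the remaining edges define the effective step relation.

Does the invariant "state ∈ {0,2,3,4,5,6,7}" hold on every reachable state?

Allowed set {0,2,3,4,5,6,7}
Reachable = {0,1}
  0: ok
  1: outside
reach 1 via tau — violates

Answer: INVARIANT VIOLATED at state 1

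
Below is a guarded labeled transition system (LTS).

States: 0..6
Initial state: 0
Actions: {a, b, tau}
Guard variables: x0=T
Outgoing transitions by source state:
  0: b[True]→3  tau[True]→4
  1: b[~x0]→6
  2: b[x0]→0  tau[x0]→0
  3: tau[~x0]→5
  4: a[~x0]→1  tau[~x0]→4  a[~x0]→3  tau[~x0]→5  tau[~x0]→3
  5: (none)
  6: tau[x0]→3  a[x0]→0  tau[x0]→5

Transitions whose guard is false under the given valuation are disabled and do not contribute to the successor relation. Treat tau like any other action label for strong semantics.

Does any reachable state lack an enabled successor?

Answer: DEADLOCK at state 3

Analysis:
Reach set: {0,3,4}
  0: b→3  tau→4  [2 out]
  3: ∅  [deadlock]
  4: ∅  [deadlock]
trace reaching 3: b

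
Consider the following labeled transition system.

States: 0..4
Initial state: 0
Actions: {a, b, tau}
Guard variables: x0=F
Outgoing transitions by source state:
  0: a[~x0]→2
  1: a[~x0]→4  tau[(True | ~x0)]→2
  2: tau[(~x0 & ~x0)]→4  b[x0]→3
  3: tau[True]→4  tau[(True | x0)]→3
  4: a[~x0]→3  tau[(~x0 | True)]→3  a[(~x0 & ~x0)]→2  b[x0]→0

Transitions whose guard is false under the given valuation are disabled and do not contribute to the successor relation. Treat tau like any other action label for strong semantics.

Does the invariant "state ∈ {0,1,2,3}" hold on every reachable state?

Answer: INVARIANT VIOLATED at state 4

Trace:
Inv-set: {0,1,2,3}
R = {0,2,3,4}
  0: safe
  2: safe
  3: safe
  4: ✗ unsafe
witness against invariant: a·tau → 4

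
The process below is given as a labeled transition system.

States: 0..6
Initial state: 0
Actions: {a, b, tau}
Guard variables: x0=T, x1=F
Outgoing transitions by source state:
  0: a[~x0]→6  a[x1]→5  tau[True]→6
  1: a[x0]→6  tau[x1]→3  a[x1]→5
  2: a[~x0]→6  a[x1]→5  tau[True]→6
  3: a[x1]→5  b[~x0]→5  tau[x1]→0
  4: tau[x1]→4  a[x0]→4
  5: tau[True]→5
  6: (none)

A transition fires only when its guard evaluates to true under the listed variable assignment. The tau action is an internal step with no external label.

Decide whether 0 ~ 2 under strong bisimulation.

Refine partition for ~:
  π0 = {{0,1,2,3,4,5,6}}
  π1 = {{0,2,5},{1,4},{3,6}}
  π2 = {{0,2},{1},{3,6},{4},{5}}
5 equivalence class(es) (converged in 3)
class of 0: {0,2}; class of 2: {0,2}

Answer: BISIMILAR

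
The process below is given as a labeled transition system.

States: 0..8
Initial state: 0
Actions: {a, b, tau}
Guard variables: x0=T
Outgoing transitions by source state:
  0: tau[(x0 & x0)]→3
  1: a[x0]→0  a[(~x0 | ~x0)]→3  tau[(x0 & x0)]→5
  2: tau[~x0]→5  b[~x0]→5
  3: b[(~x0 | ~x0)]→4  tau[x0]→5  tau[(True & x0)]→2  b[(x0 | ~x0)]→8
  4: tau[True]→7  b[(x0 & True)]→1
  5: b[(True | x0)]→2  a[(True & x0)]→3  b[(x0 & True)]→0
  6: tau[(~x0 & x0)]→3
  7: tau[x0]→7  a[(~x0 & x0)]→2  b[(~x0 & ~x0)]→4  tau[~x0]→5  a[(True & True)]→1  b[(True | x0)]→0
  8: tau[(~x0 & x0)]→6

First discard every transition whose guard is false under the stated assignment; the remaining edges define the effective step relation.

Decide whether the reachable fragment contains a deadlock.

Answer: DEADLOCK at state 2

Working:
R = {0,2,3,5,8}
  0: tau→3  [1 exit(s)]
  2: ∅  [STUCK]
  3: b→8  tau→2  tau→5  [3 exit(s)]
  5: a→3  b→0  b→2  [3 exit(s)]
  8: ∅  [STUCK]
Path to 2: tau·tau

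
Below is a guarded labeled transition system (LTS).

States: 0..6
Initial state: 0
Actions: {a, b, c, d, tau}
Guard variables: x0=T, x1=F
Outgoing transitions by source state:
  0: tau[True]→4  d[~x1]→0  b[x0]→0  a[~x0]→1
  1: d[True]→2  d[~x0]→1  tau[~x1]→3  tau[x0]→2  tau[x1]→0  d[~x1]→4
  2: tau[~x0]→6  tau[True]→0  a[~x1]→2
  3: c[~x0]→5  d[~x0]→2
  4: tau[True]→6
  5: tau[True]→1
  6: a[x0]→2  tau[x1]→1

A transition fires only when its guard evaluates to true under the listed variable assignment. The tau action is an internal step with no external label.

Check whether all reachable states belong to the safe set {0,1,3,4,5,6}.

Answer: INVARIANT VIOLATED at state 2

Working:
Inv-set: {0,1,3,4,5,6}
Reach set: {0,2,4,6}
  0: safe
  2: VIOLATES
  4: safe
  6: safe
counterexample path to 2: tau·tau·a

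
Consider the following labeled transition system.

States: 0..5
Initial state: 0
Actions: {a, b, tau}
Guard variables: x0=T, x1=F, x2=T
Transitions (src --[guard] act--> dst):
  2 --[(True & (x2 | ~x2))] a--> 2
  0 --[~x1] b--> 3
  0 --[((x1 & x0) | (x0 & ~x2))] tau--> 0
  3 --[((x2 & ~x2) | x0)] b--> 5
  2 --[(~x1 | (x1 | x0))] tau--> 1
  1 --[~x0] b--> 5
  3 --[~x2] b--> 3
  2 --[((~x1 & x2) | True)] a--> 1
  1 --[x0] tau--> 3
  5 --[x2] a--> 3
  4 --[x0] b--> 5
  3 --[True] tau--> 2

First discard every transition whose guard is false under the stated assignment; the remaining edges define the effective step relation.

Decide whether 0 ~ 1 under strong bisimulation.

Answer: NOT BISIMILAR

Trace:
Compute ~ classes (split until stable):
  π0 = {{0,1,2,3,4,5}}
  π1 = {{0,4},{1},{2},{3},{5}}
  π2 = {{0},{1},{2},{3},{4},{5}}
6 equivalence class(es) (converged in 3)
0∈{0}, 1∈{1}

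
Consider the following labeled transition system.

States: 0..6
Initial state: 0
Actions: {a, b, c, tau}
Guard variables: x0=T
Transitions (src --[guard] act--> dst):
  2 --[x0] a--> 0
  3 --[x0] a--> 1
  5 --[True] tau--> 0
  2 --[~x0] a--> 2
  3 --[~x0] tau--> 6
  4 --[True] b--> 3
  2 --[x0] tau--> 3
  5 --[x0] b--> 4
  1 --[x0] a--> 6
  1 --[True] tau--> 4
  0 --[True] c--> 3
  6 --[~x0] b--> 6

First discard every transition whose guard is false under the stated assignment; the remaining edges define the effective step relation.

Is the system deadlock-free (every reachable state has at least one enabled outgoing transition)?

Reachable = {0,1,3,4,6}
  0: c→3  [1 exit(s)]
  1: a→6  tau→4  [2 exit(s)]
  3: a→1  [1 exit(s)]
  4: b→3  [1 exit(s)]
  6: ∅  [deadlock]
Path to 6: c·a·a

Answer: DEADLOCK at state 6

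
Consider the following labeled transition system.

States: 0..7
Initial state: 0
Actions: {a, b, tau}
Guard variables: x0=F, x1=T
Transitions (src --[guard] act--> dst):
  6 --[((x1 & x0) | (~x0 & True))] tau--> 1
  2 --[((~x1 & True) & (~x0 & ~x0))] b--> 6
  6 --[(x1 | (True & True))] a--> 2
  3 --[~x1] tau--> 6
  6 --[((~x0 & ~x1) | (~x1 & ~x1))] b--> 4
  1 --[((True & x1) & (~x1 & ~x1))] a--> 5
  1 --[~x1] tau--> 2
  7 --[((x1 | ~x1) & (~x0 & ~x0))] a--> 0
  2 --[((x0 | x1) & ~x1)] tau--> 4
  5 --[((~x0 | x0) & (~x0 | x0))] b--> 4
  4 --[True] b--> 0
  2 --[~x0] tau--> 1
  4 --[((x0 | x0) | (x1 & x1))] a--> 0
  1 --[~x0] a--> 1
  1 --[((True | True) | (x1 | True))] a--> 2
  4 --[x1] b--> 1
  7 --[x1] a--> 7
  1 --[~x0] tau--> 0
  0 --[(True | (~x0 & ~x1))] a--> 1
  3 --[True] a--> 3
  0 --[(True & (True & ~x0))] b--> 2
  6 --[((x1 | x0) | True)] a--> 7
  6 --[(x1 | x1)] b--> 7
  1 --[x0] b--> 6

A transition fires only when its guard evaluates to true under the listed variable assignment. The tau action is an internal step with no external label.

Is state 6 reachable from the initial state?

Answer: UNREACHABLE

Working:
After dropping false guards: 17 live edges.
Layer 0: {0}
Layer 1: {1,2}  total {0,1,2}
Reach set: {0,1,2}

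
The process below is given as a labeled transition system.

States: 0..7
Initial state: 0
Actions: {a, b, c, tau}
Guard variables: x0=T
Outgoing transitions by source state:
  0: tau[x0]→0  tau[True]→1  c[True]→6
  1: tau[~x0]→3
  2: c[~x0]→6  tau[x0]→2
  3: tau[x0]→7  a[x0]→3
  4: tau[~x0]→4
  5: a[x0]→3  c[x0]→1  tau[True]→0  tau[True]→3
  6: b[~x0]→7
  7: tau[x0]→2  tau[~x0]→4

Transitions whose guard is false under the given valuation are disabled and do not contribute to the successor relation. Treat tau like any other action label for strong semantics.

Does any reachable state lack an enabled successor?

R = {0,1,6}
  0: c→6  tau→0  tau→1  [3 exit(s)]
  1: ∅  [deadlock]
  6: ∅  [deadlock]
trace reaching 1: tau

Answer: DEADLOCK at state 1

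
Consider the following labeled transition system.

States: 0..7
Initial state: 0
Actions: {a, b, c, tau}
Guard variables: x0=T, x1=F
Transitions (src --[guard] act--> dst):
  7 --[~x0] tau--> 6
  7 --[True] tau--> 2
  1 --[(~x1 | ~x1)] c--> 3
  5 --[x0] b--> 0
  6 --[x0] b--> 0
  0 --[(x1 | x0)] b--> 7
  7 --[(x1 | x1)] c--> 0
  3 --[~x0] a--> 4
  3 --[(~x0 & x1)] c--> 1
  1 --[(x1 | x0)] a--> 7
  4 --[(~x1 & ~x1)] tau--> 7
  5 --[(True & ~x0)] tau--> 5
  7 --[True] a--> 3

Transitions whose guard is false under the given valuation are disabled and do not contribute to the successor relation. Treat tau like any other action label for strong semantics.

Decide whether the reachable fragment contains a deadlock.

Answer: DEADLOCK at state 2

Trace:
Reachable = {0,2,3,7}
  0: b→7  [deg 1]
  2: ∅  [deadlock]
  3: ∅  [deadlock]
  7: a→3  tau→2  [deg 2]
Path to 2: b·tau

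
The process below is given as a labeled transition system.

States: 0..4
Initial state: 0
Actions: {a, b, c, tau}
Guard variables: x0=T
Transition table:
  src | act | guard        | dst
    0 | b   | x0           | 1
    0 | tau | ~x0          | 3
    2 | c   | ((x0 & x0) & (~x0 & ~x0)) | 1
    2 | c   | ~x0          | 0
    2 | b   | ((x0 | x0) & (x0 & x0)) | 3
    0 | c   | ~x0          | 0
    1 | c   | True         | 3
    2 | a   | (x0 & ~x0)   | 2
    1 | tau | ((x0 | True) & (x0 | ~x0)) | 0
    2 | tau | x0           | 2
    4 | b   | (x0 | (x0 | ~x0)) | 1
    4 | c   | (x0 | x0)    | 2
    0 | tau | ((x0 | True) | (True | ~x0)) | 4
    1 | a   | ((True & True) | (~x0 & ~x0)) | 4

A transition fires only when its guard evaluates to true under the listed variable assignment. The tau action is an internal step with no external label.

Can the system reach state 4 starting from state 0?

Answer: REACHABLE

Trace:
After dropping false guards: 9 live edges.
Layer 0: {0}
Layer 1: {1,4}  cumulative {0,1,4}
Layer 2: {2,3}  cumulative {0,1,2,3,4}
Reachable = {0,1,2,3,4}
Path to 4: tau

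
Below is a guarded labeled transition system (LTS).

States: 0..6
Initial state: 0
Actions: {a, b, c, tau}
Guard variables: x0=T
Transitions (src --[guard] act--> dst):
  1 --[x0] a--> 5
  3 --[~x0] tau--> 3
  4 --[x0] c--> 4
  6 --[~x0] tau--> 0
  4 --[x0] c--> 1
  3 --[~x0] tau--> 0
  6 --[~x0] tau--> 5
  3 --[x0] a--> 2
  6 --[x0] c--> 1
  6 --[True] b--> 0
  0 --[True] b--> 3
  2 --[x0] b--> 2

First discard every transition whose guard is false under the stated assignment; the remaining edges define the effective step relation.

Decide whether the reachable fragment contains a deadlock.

Answer: DEADLOCK-FREE

Trace:
Reach set: {0,2,3}
  0: b→3  [deg 1]
  2: b→2  [deg 1]
  3: a→2  [deg 1]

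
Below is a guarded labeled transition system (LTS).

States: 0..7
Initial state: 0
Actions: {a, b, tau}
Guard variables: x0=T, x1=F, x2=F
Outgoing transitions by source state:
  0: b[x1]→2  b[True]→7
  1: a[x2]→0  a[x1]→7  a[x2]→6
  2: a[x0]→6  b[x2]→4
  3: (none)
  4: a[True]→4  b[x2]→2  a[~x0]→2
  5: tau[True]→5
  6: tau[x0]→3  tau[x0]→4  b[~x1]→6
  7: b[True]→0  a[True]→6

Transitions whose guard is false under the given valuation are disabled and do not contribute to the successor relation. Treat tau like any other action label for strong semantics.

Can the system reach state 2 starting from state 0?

Answer: UNREACHABLE

Working:
9 transition(s) survive guard evaluation.
depth 0: {0}
depth 1: {7}  cumulative {0,7}
depth 2: {6}  cumulative {0,6,7}
depth 3: {3,4}  cumulative {0,3,4,6,7}
Reach set: {0,3,4,6,7}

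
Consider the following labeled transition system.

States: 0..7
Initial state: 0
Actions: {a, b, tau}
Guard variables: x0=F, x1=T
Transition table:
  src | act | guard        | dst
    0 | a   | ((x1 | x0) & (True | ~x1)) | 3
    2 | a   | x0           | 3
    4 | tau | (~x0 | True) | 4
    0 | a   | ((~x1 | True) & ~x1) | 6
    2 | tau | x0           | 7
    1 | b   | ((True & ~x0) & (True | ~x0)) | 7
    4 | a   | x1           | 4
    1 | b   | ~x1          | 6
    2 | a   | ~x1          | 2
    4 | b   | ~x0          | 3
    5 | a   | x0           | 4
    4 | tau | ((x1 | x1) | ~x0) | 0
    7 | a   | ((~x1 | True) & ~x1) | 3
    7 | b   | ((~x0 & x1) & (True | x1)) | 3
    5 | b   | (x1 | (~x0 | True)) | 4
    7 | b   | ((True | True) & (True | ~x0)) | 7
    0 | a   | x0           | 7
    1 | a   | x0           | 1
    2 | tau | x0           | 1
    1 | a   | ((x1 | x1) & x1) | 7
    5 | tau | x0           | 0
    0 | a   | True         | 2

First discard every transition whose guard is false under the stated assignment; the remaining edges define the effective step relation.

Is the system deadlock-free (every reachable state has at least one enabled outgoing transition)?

Answer: DEADLOCK at state 2

Working:
Reachable = {0,2,3}
  0: a→2  a→3  [2 exit(s)]
  2: ∅  [deadlock]
  3: ∅  [deadlock]
trace reaching 2: a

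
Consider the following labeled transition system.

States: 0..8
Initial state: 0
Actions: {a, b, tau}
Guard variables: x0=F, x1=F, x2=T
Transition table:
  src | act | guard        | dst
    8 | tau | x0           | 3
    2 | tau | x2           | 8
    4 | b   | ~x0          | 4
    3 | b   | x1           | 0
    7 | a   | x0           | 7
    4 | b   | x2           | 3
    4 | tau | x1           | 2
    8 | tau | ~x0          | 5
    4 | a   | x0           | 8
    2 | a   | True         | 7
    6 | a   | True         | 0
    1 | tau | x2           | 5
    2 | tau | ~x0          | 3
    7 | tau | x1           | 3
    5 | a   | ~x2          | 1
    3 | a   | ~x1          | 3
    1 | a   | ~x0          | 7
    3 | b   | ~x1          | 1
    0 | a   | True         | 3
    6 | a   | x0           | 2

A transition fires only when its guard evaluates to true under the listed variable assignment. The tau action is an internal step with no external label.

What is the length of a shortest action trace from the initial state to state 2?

Layered search for 2:
  L0 = {0}
  L1 = {3}
  L2 = {1}
  L3 = {5,7}
2 never appears.

Answer: UNREACHABLE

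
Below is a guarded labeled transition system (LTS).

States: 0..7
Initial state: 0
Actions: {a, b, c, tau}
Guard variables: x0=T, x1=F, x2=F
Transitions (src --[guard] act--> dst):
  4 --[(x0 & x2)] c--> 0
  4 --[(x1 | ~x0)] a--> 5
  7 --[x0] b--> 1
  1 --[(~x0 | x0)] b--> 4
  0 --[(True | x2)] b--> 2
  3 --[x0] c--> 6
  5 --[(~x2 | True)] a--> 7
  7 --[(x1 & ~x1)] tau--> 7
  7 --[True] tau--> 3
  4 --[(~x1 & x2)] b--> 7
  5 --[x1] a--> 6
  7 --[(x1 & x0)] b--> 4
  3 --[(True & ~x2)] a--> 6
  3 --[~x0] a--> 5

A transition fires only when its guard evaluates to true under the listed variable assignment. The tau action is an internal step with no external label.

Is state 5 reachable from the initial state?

Answer: UNREACHABLE

Analysis:
Guard filter leaves 7 enabled edge(s).
depth 0: {0}
depth 1: {2}  total {0,2}
R = {0,2}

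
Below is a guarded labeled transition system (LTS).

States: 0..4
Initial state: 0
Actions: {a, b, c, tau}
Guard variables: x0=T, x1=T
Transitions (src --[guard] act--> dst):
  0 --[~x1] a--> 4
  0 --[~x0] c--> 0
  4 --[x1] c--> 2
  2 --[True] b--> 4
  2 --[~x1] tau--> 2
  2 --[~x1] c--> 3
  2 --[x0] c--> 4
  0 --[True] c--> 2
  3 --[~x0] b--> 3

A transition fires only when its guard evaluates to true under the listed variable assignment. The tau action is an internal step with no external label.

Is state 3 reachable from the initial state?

Answer: UNREACHABLE

Trace:
After dropping false guards: 4 live edges.
L0 = {0}
L1 = {2}  now seen {0,2}
L2 = {4}  now seen {0,2,4}
Reachable = {0,2,4}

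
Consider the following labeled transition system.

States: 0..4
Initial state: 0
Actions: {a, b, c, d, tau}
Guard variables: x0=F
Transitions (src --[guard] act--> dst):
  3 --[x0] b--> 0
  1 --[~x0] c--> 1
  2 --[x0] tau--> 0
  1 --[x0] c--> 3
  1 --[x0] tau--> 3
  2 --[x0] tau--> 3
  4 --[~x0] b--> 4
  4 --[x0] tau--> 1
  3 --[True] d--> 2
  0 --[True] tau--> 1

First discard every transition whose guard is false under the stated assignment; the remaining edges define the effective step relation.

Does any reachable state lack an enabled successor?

Reachable = {0,1}
  0: tau→1  [1 out]
  1: c→1  [1 out]

Answer: DEADLOCK-FREE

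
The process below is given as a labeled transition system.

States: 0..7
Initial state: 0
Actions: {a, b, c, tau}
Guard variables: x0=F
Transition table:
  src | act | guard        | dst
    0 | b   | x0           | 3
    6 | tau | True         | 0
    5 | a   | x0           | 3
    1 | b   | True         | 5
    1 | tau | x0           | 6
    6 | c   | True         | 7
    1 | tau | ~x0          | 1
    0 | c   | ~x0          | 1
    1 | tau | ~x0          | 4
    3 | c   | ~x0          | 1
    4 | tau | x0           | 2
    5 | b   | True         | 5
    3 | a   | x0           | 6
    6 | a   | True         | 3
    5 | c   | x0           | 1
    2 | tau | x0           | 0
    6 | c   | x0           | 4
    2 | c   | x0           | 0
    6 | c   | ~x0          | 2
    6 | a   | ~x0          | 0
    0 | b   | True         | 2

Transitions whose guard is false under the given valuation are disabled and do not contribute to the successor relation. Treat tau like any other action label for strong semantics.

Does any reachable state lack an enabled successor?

R = {0,1,2,4,5}
  0: b→2  c→1  [deg 2]
  1: b→5  tau→1  tau→4  [deg 3]
  2: ∅  [deadlock]
  4: ∅  [deadlock]
  5: b→5  [deg 1]
witness 2: b

Answer: DEADLOCK at state 2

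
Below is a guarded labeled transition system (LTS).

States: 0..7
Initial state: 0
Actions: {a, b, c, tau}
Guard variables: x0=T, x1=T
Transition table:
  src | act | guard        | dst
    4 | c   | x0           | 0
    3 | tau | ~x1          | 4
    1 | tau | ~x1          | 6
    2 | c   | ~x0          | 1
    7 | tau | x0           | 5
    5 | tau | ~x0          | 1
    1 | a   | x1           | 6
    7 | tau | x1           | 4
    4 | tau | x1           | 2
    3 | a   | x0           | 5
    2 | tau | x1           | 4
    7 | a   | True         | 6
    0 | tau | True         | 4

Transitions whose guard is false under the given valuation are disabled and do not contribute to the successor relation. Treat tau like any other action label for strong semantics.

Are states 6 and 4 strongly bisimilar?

Bisimulation quotient by refinement:
  round 0: {{0,1,2,3,4,5,6,7}}
  round 1: {{0,2},{1,3},{4},{5,6},{7}}
5 equivalence class(es) (converged in 2)
6∈{5,6}, 4∈{4}

Answer: NOT BISIMILAR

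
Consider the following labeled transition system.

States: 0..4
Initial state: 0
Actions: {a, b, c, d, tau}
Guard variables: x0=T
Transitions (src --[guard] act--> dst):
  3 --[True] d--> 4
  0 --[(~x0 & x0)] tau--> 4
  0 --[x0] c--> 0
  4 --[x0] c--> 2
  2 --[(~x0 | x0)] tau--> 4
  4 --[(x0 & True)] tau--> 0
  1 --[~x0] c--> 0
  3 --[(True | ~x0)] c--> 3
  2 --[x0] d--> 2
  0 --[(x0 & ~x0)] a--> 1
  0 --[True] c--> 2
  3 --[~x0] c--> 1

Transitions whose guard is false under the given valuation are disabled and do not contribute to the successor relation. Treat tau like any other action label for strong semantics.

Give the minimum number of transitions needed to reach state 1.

Answer: UNREACHABLE

Analysis:
Breadth-first toward 1:
  L0 = {0}
  L1 = {2}
  L2 = {4}
1 never appears.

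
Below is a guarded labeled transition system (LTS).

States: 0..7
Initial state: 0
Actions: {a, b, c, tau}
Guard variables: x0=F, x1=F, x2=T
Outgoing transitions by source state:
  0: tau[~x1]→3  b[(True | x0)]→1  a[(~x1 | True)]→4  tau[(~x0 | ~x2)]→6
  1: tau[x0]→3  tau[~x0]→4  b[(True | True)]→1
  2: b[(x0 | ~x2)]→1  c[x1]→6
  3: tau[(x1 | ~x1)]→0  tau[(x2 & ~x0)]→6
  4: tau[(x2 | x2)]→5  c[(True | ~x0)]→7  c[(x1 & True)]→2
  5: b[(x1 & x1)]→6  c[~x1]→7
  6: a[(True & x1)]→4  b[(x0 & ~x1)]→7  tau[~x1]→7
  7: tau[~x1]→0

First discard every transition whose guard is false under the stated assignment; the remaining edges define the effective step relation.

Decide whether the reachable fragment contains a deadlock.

Reach set: {0,1,3,4,5,6,7}
  0: a→4  b→1  tau→3  tau→6  [4 out]
  1: b→1  tau→4  [2 out]
  3: tau→0  tau→6  [2 out]
  4: c→7  tau→5  [2 out]
  5: c→7  [1 out]
  6: tau→7  [1 out]
  7: tau→0  [1 out]

Answer: DEADLOCK-FREE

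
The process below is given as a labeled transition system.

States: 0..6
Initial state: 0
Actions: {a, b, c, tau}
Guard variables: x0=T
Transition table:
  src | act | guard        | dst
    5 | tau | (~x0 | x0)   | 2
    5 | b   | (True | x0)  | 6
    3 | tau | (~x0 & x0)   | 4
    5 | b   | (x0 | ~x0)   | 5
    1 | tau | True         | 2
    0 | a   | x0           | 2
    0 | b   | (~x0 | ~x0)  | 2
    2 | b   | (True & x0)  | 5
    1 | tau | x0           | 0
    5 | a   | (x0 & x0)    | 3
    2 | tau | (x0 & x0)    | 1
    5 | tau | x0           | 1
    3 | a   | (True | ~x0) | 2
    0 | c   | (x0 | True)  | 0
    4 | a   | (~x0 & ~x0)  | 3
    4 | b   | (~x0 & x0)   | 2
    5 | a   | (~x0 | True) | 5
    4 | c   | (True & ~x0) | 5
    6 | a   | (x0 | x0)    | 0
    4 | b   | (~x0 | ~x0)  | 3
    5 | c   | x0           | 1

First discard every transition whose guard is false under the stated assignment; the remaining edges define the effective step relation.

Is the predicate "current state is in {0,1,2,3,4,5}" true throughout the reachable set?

Inv-set: {0,1,2,3,4,5}
Reachable = {0,1,2,3,5,6}
  0: ok
  1: ok
  2: ok
  3: ok
  5: ok
  6: VIOLATES
counterexample path to 6: a·b·b

Answer: INVARIANT VIOLATED at state 6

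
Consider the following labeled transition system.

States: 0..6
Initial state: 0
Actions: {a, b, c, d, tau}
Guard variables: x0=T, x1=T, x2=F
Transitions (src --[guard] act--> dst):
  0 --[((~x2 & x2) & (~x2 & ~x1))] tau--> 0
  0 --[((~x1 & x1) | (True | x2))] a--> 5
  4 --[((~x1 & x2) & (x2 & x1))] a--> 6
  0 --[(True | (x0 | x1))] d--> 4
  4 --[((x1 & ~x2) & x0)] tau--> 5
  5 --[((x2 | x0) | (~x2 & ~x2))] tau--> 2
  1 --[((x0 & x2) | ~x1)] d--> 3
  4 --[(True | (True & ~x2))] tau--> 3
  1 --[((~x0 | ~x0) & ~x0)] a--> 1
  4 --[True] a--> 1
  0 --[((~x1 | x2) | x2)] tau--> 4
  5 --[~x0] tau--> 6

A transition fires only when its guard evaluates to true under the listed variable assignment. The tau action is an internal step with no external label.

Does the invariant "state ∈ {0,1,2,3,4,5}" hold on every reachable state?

Allowed set {0,1,2,3,4,5}
Reachable = {0,1,2,3,4,5}
  0: safe
  1: safe
  2: safe
  3: safe
  4: safe
  5: safe

Answer: INVARIANT HOLDS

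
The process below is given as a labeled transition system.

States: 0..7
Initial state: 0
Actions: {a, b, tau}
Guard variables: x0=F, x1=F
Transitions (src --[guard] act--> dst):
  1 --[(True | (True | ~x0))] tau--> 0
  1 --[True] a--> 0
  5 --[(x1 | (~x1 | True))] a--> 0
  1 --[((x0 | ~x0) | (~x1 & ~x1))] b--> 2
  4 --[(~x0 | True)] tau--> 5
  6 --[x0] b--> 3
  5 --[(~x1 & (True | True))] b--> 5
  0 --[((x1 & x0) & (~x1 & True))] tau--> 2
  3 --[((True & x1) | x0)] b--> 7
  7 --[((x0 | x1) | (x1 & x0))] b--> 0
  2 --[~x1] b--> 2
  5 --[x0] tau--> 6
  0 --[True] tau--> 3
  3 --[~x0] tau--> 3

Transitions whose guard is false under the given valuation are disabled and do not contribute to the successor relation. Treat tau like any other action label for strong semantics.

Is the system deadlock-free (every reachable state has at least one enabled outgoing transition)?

R = {0,3}
  0: tau→3  [deg 1]
  3: tau→3  [deg 1]

Answer: DEADLOCK-FREE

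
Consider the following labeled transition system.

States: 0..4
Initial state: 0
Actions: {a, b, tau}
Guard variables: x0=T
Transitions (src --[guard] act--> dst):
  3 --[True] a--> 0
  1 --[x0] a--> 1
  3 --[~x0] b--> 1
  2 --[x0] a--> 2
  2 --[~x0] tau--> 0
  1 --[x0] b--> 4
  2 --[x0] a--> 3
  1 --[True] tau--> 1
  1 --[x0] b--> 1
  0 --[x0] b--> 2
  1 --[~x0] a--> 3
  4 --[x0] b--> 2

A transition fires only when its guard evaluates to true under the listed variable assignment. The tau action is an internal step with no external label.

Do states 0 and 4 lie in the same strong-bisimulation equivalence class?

Answer: BISIMILAR

Analysis:
Refine partition for ~:
  π0 = {{0,1,2,3,4}}
  π1 = {{0,4},{1},{2,3}}
  π2 = {{0,4},{1},{2},{3}}
4 equivalence class(es) (converged in 3)
0∈{0,4}, 4∈{0,4}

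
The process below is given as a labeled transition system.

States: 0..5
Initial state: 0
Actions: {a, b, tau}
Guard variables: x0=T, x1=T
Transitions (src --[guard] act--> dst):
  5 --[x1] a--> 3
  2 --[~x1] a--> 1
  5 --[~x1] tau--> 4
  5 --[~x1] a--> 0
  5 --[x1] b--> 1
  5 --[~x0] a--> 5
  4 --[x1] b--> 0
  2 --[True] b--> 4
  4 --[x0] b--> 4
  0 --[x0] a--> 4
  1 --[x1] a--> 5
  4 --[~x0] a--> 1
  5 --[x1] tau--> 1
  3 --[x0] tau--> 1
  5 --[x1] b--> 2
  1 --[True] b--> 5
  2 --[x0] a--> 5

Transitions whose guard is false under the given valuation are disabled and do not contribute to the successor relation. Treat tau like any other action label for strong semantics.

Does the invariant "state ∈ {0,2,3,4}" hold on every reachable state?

Answer: INVARIANT HOLDS

Trace:
Safe = {0,2,3,4}
R = {0,4}
  0: ok
  4: ok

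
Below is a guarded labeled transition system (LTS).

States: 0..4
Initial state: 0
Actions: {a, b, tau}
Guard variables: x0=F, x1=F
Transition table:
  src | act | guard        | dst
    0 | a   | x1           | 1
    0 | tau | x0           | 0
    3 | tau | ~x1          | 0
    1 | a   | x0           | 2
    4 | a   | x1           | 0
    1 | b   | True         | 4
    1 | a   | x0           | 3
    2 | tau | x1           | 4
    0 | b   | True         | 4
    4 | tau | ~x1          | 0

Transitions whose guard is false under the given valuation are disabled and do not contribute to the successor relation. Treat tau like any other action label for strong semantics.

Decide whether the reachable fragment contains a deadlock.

Answer: DEADLOCK-FREE

Trace:
Reach set: {0,4}
  0: b→4  [1 out]
  4: tau→0  [1 out]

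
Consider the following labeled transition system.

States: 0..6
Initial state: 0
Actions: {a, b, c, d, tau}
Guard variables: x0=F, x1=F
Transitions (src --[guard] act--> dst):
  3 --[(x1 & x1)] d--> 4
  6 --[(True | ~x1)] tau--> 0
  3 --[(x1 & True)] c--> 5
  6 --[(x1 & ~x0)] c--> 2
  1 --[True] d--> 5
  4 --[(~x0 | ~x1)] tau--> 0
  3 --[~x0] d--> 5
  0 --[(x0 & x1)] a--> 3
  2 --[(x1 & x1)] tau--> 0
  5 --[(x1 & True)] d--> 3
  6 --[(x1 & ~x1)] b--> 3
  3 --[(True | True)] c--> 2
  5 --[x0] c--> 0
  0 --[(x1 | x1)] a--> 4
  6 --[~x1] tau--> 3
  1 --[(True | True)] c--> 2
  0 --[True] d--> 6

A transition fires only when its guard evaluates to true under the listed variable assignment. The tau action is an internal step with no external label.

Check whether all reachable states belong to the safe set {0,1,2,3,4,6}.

Answer: INVARIANT VIOLATED at state 5

Analysis:
Safe = {0,1,2,3,4,6}
Reach set: {0,2,3,5,6}
  0: ok
  2: ok
  3: ok
  5: ✗ unsafe
  6: ok
witness against invariant: d·tau·d → 5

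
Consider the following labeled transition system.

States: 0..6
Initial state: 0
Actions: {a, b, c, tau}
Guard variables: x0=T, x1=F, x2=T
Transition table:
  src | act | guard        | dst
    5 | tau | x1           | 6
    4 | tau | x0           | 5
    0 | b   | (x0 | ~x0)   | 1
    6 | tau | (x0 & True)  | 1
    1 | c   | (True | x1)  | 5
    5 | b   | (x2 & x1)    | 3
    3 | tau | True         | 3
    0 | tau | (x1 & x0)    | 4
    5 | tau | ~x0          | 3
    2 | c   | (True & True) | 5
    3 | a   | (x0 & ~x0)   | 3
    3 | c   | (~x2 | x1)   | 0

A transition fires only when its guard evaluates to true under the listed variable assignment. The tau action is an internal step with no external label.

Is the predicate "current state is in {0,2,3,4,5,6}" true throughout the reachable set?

Inv-set: {0,2,3,4,5,6}
Reachable = {0,1,5}
  0: ✓
  1: ✗ unsafe
  5: ✓
reach 1 via b — violates

Answer: INVARIANT VIOLATED at state 1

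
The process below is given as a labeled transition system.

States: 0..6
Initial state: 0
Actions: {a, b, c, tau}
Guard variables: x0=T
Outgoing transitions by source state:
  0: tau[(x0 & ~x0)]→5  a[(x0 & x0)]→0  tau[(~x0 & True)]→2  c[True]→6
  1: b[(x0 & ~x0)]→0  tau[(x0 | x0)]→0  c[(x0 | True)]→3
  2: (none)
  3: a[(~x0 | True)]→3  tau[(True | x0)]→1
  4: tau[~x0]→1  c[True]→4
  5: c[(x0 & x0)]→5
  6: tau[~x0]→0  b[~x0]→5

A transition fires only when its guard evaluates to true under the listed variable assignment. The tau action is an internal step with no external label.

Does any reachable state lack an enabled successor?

R = {0,6}
  0: a→0  c→6  [2 out]
  6: ∅  [no exit]
trace reaching 6: c

Answer: DEADLOCK at state 6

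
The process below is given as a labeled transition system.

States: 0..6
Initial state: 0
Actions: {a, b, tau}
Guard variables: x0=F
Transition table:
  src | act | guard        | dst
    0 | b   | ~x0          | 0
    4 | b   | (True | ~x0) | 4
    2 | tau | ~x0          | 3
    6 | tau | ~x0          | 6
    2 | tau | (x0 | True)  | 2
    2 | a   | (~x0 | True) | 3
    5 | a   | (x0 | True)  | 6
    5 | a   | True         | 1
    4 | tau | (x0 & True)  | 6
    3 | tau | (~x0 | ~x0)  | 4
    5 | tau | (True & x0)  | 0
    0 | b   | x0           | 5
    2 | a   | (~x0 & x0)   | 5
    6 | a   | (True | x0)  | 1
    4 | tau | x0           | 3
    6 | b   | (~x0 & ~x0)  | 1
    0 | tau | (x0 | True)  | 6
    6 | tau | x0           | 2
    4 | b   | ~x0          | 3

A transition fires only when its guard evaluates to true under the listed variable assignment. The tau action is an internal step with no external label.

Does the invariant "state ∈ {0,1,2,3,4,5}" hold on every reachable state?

Inv-set: {0,1,2,3,4,5}
Reach set: {0,1,6}
  0: ✓
  1: ✓
  6: outside
counterexample path to 6: tau

Answer: INVARIANT VIOLATED at state 6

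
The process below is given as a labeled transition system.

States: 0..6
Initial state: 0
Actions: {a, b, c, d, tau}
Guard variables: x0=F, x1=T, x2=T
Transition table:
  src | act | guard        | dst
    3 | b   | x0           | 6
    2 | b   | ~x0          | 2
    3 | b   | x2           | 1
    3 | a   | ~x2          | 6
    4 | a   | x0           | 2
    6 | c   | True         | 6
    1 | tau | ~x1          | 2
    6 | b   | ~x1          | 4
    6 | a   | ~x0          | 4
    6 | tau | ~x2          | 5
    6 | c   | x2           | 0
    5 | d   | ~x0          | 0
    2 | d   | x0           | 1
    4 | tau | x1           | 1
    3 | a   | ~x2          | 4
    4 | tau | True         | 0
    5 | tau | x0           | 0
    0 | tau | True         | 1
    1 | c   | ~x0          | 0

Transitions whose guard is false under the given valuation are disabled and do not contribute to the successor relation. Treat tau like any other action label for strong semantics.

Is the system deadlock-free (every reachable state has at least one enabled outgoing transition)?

Reachable = {0,1}
  0: tau→1  [1 exit(s)]
  1: c→0  [1 exit(s)]

Answer: DEADLOCK-FREE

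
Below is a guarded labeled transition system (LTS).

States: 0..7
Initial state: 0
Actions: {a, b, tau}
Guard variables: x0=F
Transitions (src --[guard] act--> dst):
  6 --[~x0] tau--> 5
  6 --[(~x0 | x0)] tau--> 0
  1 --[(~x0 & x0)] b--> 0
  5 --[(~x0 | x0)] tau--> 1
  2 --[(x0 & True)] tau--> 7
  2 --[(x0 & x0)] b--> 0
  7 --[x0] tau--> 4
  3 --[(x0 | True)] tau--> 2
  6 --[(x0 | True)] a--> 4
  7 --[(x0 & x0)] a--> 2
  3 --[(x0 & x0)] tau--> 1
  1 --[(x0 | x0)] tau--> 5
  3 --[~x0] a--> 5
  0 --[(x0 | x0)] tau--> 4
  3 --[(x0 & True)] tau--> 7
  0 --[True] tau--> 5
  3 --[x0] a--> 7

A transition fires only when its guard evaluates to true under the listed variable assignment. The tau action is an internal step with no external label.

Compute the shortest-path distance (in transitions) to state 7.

Layered search for 7:
  Layer 0: {0}
  Layer 1: {5}
  Layer 2: {1}
7 never appears.

Answer: UNREACHABLE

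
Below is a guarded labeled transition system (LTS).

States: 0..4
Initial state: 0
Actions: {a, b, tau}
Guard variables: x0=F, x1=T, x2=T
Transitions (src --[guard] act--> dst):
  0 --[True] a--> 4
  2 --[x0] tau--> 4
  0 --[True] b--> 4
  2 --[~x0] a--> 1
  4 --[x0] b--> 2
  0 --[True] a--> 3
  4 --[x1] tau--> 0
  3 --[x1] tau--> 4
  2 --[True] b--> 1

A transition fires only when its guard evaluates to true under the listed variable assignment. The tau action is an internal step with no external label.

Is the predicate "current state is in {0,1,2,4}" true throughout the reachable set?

Safe = {0,1,2,4}
Reach set: {0,3,4}
  0: ok
  3: ✗ unsafe
  4: ok
reach 3 via a — violates

Answer: INVARIANT VIOLATED at state 3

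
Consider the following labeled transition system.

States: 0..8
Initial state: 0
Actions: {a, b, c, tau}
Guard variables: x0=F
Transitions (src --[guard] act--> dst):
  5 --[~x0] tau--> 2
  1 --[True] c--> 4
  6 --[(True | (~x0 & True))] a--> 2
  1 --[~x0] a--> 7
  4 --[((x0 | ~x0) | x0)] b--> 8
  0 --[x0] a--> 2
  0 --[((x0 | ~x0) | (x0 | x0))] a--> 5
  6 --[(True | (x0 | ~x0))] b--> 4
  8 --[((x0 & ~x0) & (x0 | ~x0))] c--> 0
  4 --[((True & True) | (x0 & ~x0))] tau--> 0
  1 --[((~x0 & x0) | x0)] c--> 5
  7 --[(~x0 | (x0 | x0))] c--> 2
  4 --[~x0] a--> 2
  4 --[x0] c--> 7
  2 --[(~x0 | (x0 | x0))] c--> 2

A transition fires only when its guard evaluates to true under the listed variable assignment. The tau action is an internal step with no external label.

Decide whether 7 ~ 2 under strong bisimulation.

Answer: BISIMILAR

Trace:
Bisimulation quotient by refinement:
  P[0] = {{0,1,2,3,4,5,6,7,8}}
  P[1] = {{0},{1},{2,7},{3,8},{4},{5},{6}}
7 equivalence class(es) (converged in 2)
7∈{2,7}, 2∈{2,7}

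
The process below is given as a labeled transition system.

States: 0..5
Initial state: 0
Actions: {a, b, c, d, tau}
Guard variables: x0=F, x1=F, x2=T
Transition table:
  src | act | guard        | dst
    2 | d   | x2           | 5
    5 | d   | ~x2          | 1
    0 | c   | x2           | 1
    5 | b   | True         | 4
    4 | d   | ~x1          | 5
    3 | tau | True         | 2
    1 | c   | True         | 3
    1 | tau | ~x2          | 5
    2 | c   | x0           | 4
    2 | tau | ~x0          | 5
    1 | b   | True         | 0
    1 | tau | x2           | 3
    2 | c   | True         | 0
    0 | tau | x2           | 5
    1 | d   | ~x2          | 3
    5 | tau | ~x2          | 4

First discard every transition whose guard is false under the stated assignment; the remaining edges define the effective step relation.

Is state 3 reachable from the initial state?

After dropping false guards: 11 live edges.
Layer 0: {0}
Layer 1: {1,5}  total {0,1,5}
Layer 2: {3,4}  total {0,1,3,4,5}
Layer 3: {2}  total {0,1,2,3,4,5}
Reachable = {0,1,2,3,4,5}
witness 3: c·c

Answer: REACHABLE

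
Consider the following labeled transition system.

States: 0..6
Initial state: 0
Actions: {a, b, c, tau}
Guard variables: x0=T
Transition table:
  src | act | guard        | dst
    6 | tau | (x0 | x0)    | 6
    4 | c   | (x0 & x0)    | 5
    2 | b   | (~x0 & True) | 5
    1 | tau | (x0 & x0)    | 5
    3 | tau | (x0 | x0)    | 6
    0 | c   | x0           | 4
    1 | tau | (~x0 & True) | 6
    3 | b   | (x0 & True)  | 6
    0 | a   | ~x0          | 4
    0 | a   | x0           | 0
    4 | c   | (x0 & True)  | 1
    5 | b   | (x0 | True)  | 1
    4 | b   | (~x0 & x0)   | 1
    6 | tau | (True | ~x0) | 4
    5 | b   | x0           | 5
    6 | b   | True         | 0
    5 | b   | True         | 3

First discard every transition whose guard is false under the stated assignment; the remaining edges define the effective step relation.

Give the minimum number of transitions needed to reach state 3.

Answer: 3

Trace:
Breadth-first toward 3:
  L0 = {0}
  L1 = {4}
  L2 = {1,5}
  L3 = {3}
first hit 3 at d=3 via c·c·b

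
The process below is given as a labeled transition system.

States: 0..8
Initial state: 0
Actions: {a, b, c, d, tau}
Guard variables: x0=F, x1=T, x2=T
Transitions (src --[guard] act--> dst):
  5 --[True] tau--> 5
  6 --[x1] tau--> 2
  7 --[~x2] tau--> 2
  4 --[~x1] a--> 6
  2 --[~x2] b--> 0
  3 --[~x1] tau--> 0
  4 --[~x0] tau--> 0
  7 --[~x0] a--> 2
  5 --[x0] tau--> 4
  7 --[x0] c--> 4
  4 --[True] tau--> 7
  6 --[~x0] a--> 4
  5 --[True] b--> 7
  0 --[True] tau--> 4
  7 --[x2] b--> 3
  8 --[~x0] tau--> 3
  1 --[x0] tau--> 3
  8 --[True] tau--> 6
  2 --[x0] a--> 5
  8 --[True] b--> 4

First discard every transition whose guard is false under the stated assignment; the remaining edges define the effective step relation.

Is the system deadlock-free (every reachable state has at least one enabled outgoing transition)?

Answer: DEADLOCK at state 2

Trace:
R = {0,2,3,4,7}
  0: tau→4  [1 exit(s)]
  2: ∅  [STUCK]
  3: ∅  [STUCK]
  4: tau→0  tau→7  [2 exit(s)]
  7: a→2  b→3  [2 exit(s)]
witness 2: tau·tau·a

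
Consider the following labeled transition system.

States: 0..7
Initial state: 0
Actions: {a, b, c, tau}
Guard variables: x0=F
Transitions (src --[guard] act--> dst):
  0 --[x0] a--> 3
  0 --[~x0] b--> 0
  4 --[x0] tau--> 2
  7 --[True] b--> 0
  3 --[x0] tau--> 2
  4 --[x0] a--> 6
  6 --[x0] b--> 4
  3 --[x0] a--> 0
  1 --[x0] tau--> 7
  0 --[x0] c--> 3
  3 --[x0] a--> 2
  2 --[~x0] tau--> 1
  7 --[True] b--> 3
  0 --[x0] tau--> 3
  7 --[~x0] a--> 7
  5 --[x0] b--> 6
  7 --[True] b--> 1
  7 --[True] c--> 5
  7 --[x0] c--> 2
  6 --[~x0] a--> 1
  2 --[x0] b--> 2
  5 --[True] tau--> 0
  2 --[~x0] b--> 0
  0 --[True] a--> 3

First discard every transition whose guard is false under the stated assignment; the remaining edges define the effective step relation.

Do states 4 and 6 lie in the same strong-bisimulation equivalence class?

Bisimulation quotient by refinement:
  round 0: {{0,1,2,3,4,5,6,7}}
  round 1: {{0},{1,3,4},{2},{5},{6},{7}}
6 equivalence class(es) (converged in 2)
4∈{1,3,4}, 6∈{6}

Answer: NOT BISIMILAR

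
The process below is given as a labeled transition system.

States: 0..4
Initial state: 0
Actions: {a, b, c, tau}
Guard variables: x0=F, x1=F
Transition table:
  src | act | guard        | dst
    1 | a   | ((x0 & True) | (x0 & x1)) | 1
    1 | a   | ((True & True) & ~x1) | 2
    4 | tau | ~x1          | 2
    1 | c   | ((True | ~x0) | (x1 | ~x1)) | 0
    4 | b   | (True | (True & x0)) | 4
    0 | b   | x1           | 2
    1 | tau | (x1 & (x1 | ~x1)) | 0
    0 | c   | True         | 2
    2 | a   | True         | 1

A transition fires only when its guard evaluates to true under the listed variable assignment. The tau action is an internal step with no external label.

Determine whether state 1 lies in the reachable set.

6 transition(s) survive guard evaluation.
L0 = {0}
L1 = {2}  total {0,2}
L2 = {1}  total {0,1,2}
Reach set: {0,1,2}
Path to 1: c·a

Answer: REACHABLE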